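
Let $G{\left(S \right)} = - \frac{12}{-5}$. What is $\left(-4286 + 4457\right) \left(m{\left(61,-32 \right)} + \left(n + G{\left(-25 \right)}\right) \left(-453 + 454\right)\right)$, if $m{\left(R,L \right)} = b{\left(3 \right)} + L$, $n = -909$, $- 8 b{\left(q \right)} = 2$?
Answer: $- \frac{3210867}{20} \approx -1.6054 \cdot 10^{5}$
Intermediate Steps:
$G{\left(S \right)} = \frac{12}{5}$ ($G{\left(S \right)} = \left(-12\right) \left(- \frac{1}{5}\right) = \frac{12}{5}$)
$b{\left(q \right)} = - \frac{1}{4}$ ($b{\left(q \right)} = \left(- \frac{1}{8}\right) 2 = - \frac{1}{4}$)
$m{\left(R,L \right)} = - \frac{1}{4} + L$
$\left(-4286 + 4457\right) \left(m{\left(61,-32 \right)} + \left(n + G{\left(-25 \right)}\right) \left(-453 + 454\right)\right) = \left(-4286 + 4457\right) \left(\left(- \frac{1}{4} - 32\right) + \left(-909 + \frac{12}{5}\right) \left(-453 + 454\right)\right) = 171 \left(- \frac{129}{4} - \frac{4533}{5}\right) = 171 \left(- \frac{18777}{20}\right) = - \frac{3210867}{20}$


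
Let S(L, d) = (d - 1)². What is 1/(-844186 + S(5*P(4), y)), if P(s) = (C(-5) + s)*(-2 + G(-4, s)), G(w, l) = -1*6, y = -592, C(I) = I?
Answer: -1/492537 ≈ -2.0303e-6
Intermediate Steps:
G(w, l) = -6
P(s) = 40 - 8*s (P(s) = (-5 + s)*(-2 - 6) = (-5 + s)*(-8) = 40 - 8*s)
S(L, d) = (-1 + d)²
1/(-844186 + S(5*P(4), y)) = 1/(-844186 + (-1 - 592)²) = 1/(-844186 + (-593)²) = 1/(-844186 + 351649) = 1/(-492537) = -1/492537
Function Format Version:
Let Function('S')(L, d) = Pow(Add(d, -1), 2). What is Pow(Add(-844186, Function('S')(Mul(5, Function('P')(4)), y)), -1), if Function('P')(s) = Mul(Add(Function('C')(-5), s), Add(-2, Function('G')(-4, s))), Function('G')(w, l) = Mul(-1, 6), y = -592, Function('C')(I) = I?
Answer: Rational(-1, 492537) ≈ -2.0303e-6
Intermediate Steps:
Function('G')(w, l) = -6
Function('P')(s) = Add(40, Mul(-8, s)) (Function('P')(s) = Mul(Add(-5, s), Add(-2, -6)) = Mul(Add(-5, s), -8) = Add(40, Mul(-8, s)))
Function('S')(L, d) = Pow(Add(-1, d), 2)
Pow(Add(-844186, Function('S')(Mul(5, Function('P')(4)), y)), -1) = Pow(Add(-844186, Pow(Add(-1, -592), 2)), -1) = Pow(Add(-844186, Pow(-593, 2)), -1) = Pow(Add(-844186, 351649), -1) = Pow(-492537, -1) = Rational(-1, 492537)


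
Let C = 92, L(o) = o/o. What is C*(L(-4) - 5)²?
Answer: 1472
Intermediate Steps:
L(o) = 1
C*(L(-4) - 5)² = 92*(1 - 5)² = 92*(-4)² = 92*16 = 1472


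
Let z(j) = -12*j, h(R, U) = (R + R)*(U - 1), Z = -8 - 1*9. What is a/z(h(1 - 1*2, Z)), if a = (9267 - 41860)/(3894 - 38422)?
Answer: -32593/14916096 ≈ -0.0021851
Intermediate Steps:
Z = -17 (Z = -8 - 9 = -17)
h(R, U) = 2*R*(-1 + U) (h(R, U) = (2*R)*(-1 + U) = 2*R*(-1 + U))
a = 32593/34528 (a = -32593/(-34528) = -32593*(-1/34528) = 32593/34528 ≈ 0.94396)
a/z(h(1 - 1*2, Z)) = 32593/(34528*((-24*(1 - 1*2)*(-1 - 17)))) = 32593/(34528*((-24*(1 - 2)*(-18)))) = 32593/(34528*((-24*(-1)*(-18)))) = 32593/(34528*((-12*36))) = (32593/34528)/(-432) = (32593/34528)*(-1/432) = -32593/14916096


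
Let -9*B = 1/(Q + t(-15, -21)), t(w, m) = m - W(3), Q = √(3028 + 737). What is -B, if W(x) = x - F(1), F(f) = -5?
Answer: 29/26316 + √3765/26316 ≈ 0.0034336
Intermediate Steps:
Q = √3765 ≈ 61.360
W(x) = 5 + x (W(x) = x - 1*(-5) = x + 5 = 5 + x)
t(w, m) = -8 + m (t(w, m) = m - (5 + 3) = m - 1*8 = m - 8 = -8 + m)
B = -1/(9*(-29 + √3765)) (B = -1/(9*(√3765 + (-8 - 21))) = -1/(9*(√3765 - 29)) = -1/(9*(-29 + √3765)) ≈ -0.0034336)
-B = -(-29/26316 - √3765/26316) = 29/26316 + √3765/26316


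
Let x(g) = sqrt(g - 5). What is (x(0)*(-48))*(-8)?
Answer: 384*I*sqrt(5) ≈ 858.65*I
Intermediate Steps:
x(g) = sqrt(-5 + g)
(x(0)*(-48))*(-8) = (sqrt(-5 + 0)*(-48))*(-8) = (sqrt(-5)*(-48))*(-8) = ((I*sqrt(5))*(-48))*(-8) = -48*I*sqrt(5)*(-8) = 384*I*sqrt(5)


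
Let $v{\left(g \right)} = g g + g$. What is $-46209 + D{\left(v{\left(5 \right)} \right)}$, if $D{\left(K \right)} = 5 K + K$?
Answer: $-46029$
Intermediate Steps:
$v{\left(g \right)} = g + g^{2}$ ($v{\left(g \right)} = g^{2} + g = g + g^{2}$)
$D{\left(K \right)} = 6 K$
$-46209 + D{\left(v{\left(5 \right)} \right)} = -46209 + 6 \cdot 5 \left(1 + 5\right) = -46209 + 6 \cdot 5 \cdot 6 = -46209 + 6 \cdot 30 = -46209 + 180 = -46029$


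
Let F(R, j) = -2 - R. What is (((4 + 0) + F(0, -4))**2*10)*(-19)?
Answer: -760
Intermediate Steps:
(((4 + 0) + F(0, -4))**2*10)*(-19) = (((4 + 0) + (-2 - 1*0))**2*10)*(-19) = ((4 + (-2 + 0))**2*10)*(-19) = ((4 - 2)**2*10)*(-19) = (2**2*10)*(-19) = (4*10)*(-19) = 40*(-19) = -760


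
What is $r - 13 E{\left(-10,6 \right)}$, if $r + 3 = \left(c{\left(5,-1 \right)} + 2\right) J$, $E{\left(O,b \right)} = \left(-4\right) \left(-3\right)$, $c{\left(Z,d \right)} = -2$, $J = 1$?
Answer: $-159$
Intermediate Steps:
$E{\left(O,b \right)} = 12$
$r = -3$ ($r = -3 + \left(-2 + 2\right) 1 = -3 + 0 \cdot 1 = -3 + 0 = -3$)
$r - 13 E{\left(-10,6 \right)} = -3 - 156 = -159$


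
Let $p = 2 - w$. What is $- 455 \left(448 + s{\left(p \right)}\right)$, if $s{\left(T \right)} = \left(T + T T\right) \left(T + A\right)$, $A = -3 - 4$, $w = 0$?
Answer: $-190190$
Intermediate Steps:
$p = 2$ ($p = 2 - 0 = 2 + 0 = 2$)
$A = -7$ ($A = -3 - 4 = -7$)
$s{\left(T \right)} = \left(-7 + T\right) \left(T + T^{2}\right)$ ($s{\left(T \right)} = \left(T + T T\right) \left(T - 7\right) = \left(T + T^{2}\right) \left(-7 + T\right) = \left(-7 + T\right) \left(T + T^{2}\right)$)
$- 455 \left(448 + s{\left(p \right)}\right) = - 455 \left(448 + 2 \left(-7 + 2^{2} - 12\right)\right) = - 455 \left(448 + 2 \left(-7 + 4 - 12\right)\right) = - 455 \left(448 + 2 \left(-15\right)\right) = - 455 \left(448 - 30\right) = \left(-455\right) 418 = -190190$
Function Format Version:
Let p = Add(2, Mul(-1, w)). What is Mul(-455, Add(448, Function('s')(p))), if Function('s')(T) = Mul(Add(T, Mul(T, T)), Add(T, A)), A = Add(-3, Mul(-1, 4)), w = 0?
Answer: -190190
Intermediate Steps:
p = 2 (p = Add(2, Mul(-1, 0)) = Add(2, 0) = 2)
A = -7 (A = Add(-3, -4) = -7)
Function('s')(T) = Mul(Add(-7, T), Add(T, Pow(T, 2))) (Function('s')(T) = Mul(Add(T, Mul(T, T)), Add(T, -7)) = Mul(Add(T, Pow(T, 2)), Add(-7, T)) = Mul(Add(-7, T), Add(T, Pow(T, 2))))
Mul(-455, Add(448, Function('s')(p))) = Mul(-455, Add(448, Mul(2, Add(-7, Pow(2, 2), Mul(-6, 2))))) = Mul(-455, Add(448, Mul(2, Add(-7, 4, -12)))) = Mul(-455, Add(448, Mul(2, -15))) = Mul(-455, Add(448, -30)) = Mul(-455, 418) = -190190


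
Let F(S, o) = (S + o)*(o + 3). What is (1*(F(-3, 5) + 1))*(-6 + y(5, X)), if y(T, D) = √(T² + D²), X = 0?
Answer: -17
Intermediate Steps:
F(S, o) = (3 + o)*(S + o) (F(S, o) = (S + o)*(3 + o) = (3 + o)*(S + o))
y(T, D) = √(D² + T²)
(1*(F(-3, 5) + 1))*(-6 + y(5, X)) = (1*((5² + 3*(-3) + 3*5 - 3*5) + 1))*(-6 + √(0² + 5²)) = (1*((25 - 9 + 15 - 15) + 1))*(-6 + √(0 + 25)) = (1*(16 + 1))*(-6 + √25) = (1*17)*(-6 + 5) = 17*(-1) = -17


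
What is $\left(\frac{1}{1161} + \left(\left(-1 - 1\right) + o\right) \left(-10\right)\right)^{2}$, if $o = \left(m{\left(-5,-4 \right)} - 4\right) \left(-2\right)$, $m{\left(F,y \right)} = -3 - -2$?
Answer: $\frac{8626508641}{1347921} \approx 6399.9$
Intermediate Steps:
$m{\left(F,y \right)} = -1$ ($m{\left(F,y \right)} = -3 + 2 = -1$)
$o = 10$ ($o = \left(-1 - 4\right) \left(-2\right) = \left(-5\right) \left(-2\right) = 10$)
$\left(\frac{1}{1161} + \left(\left(-1 - 1\right) + o\right) \left(-10\right)\right)^{2} = \left(\frac{1}{1161} + \left(\left(-1 - 1\right) + 10\right) \left(-10\right)\right)^{2} = \left(\frac{1}{1161} + \left(-2 + 10\right) \left(-10\right)\right)^{2} = \left(\frac{1}{1161} + 8 \left(-10\right)\right)^{2} = \left(\frac{1}{1161} - 80\right)^{2} = \left(- \frac{92879}{1161}\right)^{2} = \frac{8626508641}{1347921}$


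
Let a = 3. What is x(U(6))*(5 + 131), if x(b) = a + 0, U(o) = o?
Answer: 408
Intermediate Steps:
x(b) = 3 (x(b) = 3 + 0 = 3)
x(U(6))*(5 + 131) = 3*(5 + 131) = 3*136 = 408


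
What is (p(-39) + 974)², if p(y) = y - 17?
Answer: 842724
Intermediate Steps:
p(y) = -17 + y
(p(-39) + 974)² = ((-17 - 39) + 974)² = (-56 + 974)² = 918² = 842724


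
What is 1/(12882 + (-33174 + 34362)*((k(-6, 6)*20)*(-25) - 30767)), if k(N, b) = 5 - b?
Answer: -1/35944314 ≈ -2.7821e-8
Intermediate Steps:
1/(12882 + (-33174 + 34362)*((k(-6, 6)*20)*(-25) - 30767)) = 1/(12882 + (-33174 + 34362)*(((5 - 1*6)*20)*(-25) - 30767)) = 1/(12882 + 1188*(((5 - 6)*20)*(-25) - 30767)) = 1/(12882 + 1188*(-1*20*(-25) - 30767)) = 1/(12882 + 1188*(-20*(-25) - 30767)) = 1/(12882 + 1188*(500 - 30767)) = 1/(12882 + 1188*(-30267)) = 1/(12882 - 35957196) = 1/(-35944314) = -1/35944314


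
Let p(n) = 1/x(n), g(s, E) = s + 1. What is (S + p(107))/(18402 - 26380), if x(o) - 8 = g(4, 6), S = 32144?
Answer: -417873/103714 ≈ -4.0291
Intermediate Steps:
g(s, E) = 1 + s
x(o) = 13 (x(o) = 8 + (1 + 4) = 8 + 5 = 13)
p(n) = 1/13
(S + p(107))/(18402 - 26380) = (32144 + 1/13)/(18402 - 26380) = (417873/13)/(-7978) = (417873/13)*(-1/7978) = -417873/103714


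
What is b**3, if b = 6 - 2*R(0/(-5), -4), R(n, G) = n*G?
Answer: 216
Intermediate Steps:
R(n, G) = G*n
b = 6 (b = 6 - (-8)*0/(-5) = 6 - (-8)*0*(-1/5) = 6 - (-8)*0 = 6 - 2*0 = 6 + 0 = 6)
b**3 = 6**3 = 216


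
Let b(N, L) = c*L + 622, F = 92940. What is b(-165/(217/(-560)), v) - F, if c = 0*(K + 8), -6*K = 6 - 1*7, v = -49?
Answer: -92318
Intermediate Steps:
K = ⅙ (K = -(6 - 1*7)/6 = -(6 - 7)/6 = -⅙*(-1) = ⅙ ≈ 0.16667)
c = 0 (c = 0*(⅙ + 8) = 0*(49/6) = 0)
b(N, L) = 622 (b(N, L) = 0*L + 622 = 0 + 622 = 622)
b(-165/(217/(-560)), v) - F = 622 - 1*92940 = 622 - 92940 = -92318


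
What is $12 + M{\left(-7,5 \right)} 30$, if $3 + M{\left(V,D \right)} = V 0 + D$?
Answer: $72$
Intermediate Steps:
$M{\left(V,D \right)} = -3 + D$ ($M{\left(V,D \right)} = -3 + \left(V 0 + D\right) = -3 + \left(0 + D\right) = -3 + D$)
$12 + M{\left(-7,5 \right)} 30 = 12 + \left(-3 + 5\right) 30 = 12 + 2 \cdot 30 = 12 + 60 = 72$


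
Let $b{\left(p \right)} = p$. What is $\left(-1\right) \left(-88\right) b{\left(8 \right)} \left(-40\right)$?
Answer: $-28160$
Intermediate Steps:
$\left(-1\right) \left(-88\right) b{\left(8 \right)} \left(-40\right) = \left(-1\right) \left(-88\right) 8 \left(-40\right) = 88 \cdot 8 \left(-40\right) = 704 \left(-40\right) = -28160$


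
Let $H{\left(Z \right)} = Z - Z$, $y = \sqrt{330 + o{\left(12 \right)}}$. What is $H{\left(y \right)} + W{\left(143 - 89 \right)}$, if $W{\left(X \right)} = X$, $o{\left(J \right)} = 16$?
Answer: $54$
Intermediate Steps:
$y = \sqrt{346}$ ($y = \sqrt{330 + 16} = \sqrt{346} \approx 18.601$)
$H{\left(Z \right)} = 0$
$H{\left(y \right)} + W{\left(143 - 89 \right)} = 0 + \left(143 - 89\right) = 0 + 54 = 54$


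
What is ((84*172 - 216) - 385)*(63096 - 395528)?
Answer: -4603185904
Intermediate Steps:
((84*172 - 216) - 385)*(63096 - 395528) = ((14448 - 216) - 385)*(-332432) = (14232 - 385)*(-332432) = 13847*(-332432) = -4603185904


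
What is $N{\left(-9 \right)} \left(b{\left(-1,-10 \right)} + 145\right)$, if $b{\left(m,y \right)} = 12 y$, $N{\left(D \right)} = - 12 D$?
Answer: $2700$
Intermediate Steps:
$N{\left(-9 \right)} \left(b{\left(-1,-10 \right)} + 145\right) = \left(-12\right) \left(-9\right) \left(12 \left(-10\right) + 145\right) = 108 \left(-120 + 145\right) = 108 \cdot 25 = 2700$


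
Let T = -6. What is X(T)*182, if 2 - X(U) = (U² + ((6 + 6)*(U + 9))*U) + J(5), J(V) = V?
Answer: 32214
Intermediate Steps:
X(U) = -3 - U² - U*(108 + 12*U) (X(U) = 2 - ((U² + ((6 + 6)*(U + 9))*U) + 5) = 2 - ((U² + (12*(9 + U))*U) + 5) = 2 - ((U² + (108 + 12*U)*U) + 5) = 2 - ((U² + U*(108 + 12*U)) + 5) = 2 - (5 + U² + U*(108 + 12*U)) = 2 + (-5 - U² - U*(108 + 12*U)) = -3 - U² - U*(108 + 12*U))
X(T)*182 = (-3 - 108*(-6) - 13*(-6)²)*182 = (-3 + 648 - 13*36)*182 = (-3 + 648 - 468)*182 = 177*182 = 32214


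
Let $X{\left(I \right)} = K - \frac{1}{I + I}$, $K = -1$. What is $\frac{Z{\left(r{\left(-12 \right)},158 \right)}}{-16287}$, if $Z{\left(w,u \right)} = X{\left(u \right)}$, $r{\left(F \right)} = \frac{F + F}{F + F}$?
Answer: $\frac{317}{5146692} \approx 6.1593 \cdot 10^{-5}$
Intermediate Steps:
$r{\left(F \right)} = 1$ ($r{\left(F \right)} = \frac{2 F}{2 F} = 2 F \frac{1}{2 F} = 1$)
$X{\left(I \right)} = -1 - \frac{1}{2 I}$ ($X{\left(I \right)} = -1 - \frac{1}{I + I} = -1 - \frac{1}{2 I}$)
$Z{\left(w,u \right)} = \frac{- \frac{1}{2} - u}{u}$
$\frac{Z{\left(r{\left(-12 \right)},158 \right)}}{-16287} = \frac{\frac{1}{158} \left(- \frac{1}{2} - 158\right)}{-16287} = \frac{- \frac{1}{2} - 158}{158} \left(- \frac{1}{16287}\right) = \frac{1}{158} \left(- \frac{317}{2}\right) \left(- \frac{1}{16287}\right) = \left(- \frac{317}{316}\right) \left(- \frac{1}{16287}\right) = \frac{317}{5146692}$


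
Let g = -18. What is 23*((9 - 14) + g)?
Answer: -529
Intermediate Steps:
23*((9 - 14) + g) = 23*((9 - 14) - 18) = 23*(-5 - 18) = 23*(-23) = -529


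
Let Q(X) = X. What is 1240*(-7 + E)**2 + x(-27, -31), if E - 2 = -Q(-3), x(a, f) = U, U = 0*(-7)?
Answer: 4960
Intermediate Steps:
U = 0
x(a, f) = 0
E = 5 (E = 2 - 1*(-3) = 2 + 3 = 5)
1240*(-7 + E)**2 + x(-27, -31) = 1240*(-7 + 5)**2 + 0 = 1240*(-2)**2 + 0 = 1240*4 + 0 = 4960 + 0 = 4960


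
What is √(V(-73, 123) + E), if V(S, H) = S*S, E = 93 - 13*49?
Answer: √4785 ≈ 69.174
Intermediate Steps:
E = -544 (E = 93 - 637 = -544)
V(S, H) = S²
√(V(-73, 123) + E) = √((-73)² - 544) = √(5329 - 544) = √4785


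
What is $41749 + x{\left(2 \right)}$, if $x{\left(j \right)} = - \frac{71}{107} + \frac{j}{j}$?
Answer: $\frac{4467179}{107} \approx 41749.0$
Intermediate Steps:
$x{\left(j \right)} = \frac{36}{107}$ ($x{\left(j \right)} = \left(-71\right) \frac{1}{107} + 1 = - \frac{71}{107} + 1 = \frac{36}{107}$)
$41749 + x{\left(2 \right)} = 41749 + \frac{36}{107} = \frac{4467179}{107}$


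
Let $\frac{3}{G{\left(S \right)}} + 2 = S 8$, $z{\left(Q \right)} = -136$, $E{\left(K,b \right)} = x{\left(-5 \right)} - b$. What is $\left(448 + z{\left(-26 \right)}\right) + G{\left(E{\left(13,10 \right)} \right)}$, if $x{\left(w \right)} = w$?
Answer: $\frac{38061}{122} \approx 311.98$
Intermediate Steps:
$E{\left(K,b \right)} = -5 - b$
$G{\left(S \right)} = \frac{3}{-2 + 8 S}$ ($G{\left(S \right)} = \frac{3}{-2 + S 8} = \frac{3}{-2 + 8 S}$)
$\left(448 + z{\left(-26 \right)}\right) + G{\left(E{\left(13,10 \right)} \right)} = \left(448 - 136\right) + \frac{3}{2 \left(-1 + 4 \left(-5 - 10\right)\right)} = 312 + \frac{3}{2 \left(-1 + 4 \left(-5 - 10\right)\right)} = 312 + \frac{3}{2 \left(-1 + 4 \left(-15\right)\right)} = 312 + \frac{3}{2 \left(-1 - 60\right)} = 312 + \frac{3}{2 \left(-61\right)} = 312 + \frac{3}{2} \left(- \frac{1}{61}\right) = 312 - \frac{3}{122} = \frac{38061}{122}$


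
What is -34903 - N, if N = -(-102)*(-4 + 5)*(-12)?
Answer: -33679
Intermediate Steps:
N = -1224 (N = -(-102)*(-12) = -34*(-3)*(-12) = 102*(-12) = -1224)
-34903 - N = -34903 - 1*(-1224) = -34903 + 1224 = -33679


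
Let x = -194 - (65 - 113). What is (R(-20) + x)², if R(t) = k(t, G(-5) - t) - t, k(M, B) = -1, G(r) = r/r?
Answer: 16129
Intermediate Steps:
G(r) = 1
x = -146 (x = -194 - 1*(-48) = -194 + 48 = -146)
R(t) = -1 - t
(R(-20) + x)² = ((-1 - 1*(-20)) - 146)² = ((-1 + 20) - 146)² = (19 - 146)² = (-127)² = 16129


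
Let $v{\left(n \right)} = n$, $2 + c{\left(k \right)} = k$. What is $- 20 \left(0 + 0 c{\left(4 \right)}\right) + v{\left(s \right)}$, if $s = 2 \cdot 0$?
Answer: $0$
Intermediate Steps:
$s = 0$
$c{\left(k \right)} = -2 + k$
$- 20 \left(0 + 0 c{\left(4 \right)}\right) + v{\left(s \right)} = - 20 \left(0 + 0 \left(-2 + 4\right)\right) + 0 = - 20 \left(0 + 0 \cdot 2\right) + 0 = - 20 \left(0 + 0\right) + 0 = \left(-20\right) 0 + 0 = 0 + 0 = 0$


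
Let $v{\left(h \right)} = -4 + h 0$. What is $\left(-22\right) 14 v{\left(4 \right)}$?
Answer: $1232$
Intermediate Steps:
$v{\left(h \right)} = -4$ ($v{\left(h \right)} = -4 + 0 = -4$)
$\left(-22\right) 14 v{\left(4 \right)} = \left(-22\right) 14 \left(-4\right) = \left(-308\right) \left(-4\right) = 1232$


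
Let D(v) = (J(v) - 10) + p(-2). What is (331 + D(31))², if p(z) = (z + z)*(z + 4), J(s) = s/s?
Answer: 98596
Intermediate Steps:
J(s) = 1
p(z) = 2*z*(4 + z) (p(z) = (2*z)*(4 + z) = 2*z*(4 + z))
D(v) = -17 (D(v) = (1 - 10) + 2*(-2)*(4 - 2) = -9 + 2*(-2)*2 = -9 - 8 = -17)
(331 + D(31))² = (331 - 17)² = 314² = 98596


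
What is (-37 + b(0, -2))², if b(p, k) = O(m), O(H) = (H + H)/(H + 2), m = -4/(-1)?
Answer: 11449/9 ≈ 1272.1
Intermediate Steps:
m = 4 (m = -4*(-1) = 4)
O(H) = 2*H/(2 + H) (O(H) = (2*H)/(2 + H) = 2*H/(2 + H))
b(p, k) = 4/3 (b(p, k) = 2*4/(2 + 4) = 2*4/6 = 2*4*(⅙) = 4/3)
(-37 + b(0, -2))² = (-37 + 4/3)² = (-107/3)² = 11449/9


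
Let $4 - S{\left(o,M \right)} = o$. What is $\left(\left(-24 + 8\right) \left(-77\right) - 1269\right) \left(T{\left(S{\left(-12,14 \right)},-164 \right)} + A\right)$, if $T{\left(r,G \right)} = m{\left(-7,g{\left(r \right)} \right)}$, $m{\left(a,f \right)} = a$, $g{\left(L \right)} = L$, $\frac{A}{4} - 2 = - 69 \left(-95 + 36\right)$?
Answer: $-602545$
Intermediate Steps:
$A = 16292$ ($A = 8 + 4 \left(- 69 \left(-95 + 36\right)\right) = 8 + 4 \left(\left(-69\right) \left(-59\right)\right) = 8 + 4 \cdot 4071 = 8 + 16284 = 16292$)
$S{\left(o,M \right)} = 4 - o$
$T{\left(r,G \right)} = -7$
$\left(\left(-24 + 8\right) \left(-77\right) - 1269\right) \left(T{\left(S{\left(-12,14 \right)},-164 \right)} + A\right) = \left(\left(-24 + 8\right) \left(-77\right) - 1269\right) \left(-7 + 16292\right) = \left(\left(-16\right) \left(-77\right) - 1269\right) 16285 = \left(1232 - 1269\right) 16285 = \left(-37\right) 16285 = -602545$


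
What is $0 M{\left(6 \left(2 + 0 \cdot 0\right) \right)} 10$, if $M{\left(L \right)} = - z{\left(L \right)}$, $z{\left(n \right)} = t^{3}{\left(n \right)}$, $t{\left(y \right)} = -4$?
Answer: $0$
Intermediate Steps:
$z{\left(n \right)} = -64$ ($z{\left(n \right)} = \left(-4\right)^{3} = -64$)
$M{\left(L \right)} = 64$ ($M{\left(L \right)} = \left(-1\right) \left(-64\right) = 64$)
$0 M{\left(6 \left(2 + 0 \cdot 0\right) \right)} 10 = 0 \cdot 64 \cdot 10 = 0 \cdot 10 = 0$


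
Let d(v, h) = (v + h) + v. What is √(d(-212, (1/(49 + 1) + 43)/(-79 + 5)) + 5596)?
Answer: √707967213/370 ≈ 71.913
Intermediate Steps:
d(v, h) = h + 2*v (d(v, h) = (h + v) + v = h + 2*v)
√(d(-212, (1/(49 + 1) + 43)/(-79 + 5)) + 5596) = √(((1/(49 + 1) + 43)/(-79 + 5) + 2*(-212)) + 5596) = √(((1/50 + 43)/(-74) - 424) + 5596) = √(((1/50 + 43)*(-1/74) - 424) + 5596) = √(((2151/50)*(-1/74) - 424) + 5596) = √((-2151/3700 - 424) + 5596) = √(-1570951/3700 + 5596) = √(19134249/3700) = √707967213/370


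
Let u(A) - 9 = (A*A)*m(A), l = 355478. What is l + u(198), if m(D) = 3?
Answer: 473099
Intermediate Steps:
u(A) = 9 + 3*A**2 (u(A) = 9 + (A*A)*3 = 9 + A**2*3 = 9 + 3*A**2)
l + u(198) = 355478 + (9 + 3*198**2) = 355478 + (9 + 3*39204) = 355478 + (9 + 117612) = 355478 + 117621 = 473099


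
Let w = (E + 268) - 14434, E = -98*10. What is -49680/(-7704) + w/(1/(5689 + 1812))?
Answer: -12156284932/107 ≈ -1.1361e+8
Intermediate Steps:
E = -980
w = -15146 (w = (-980 + 268) - 14434 = -712 - 14434 = -15146)
-49680/(-7704) + w/(1/(5689 + 1812)) = -49680/(-7704) - 15146/(1/(5689 + 1812)) = -49680*(-1/7704) - 15146/(1/7501) = 690/107 - 15146/1/7501 = 690/107 - 15146*7501 = 690/107 - 113610146 = -12156284932/107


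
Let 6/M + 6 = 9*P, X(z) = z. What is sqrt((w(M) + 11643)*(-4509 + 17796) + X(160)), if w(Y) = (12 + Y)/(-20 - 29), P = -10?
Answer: sqrt(121282811767)/28 ≈ 12438.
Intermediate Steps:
M = -1/16 (M = 6/(-6 + 9*(-10)) = 6/(-6 - 90) = 6/(-96) = 6*(-1/96) = -1/16 ≈ -0.062500)
w(Y) = -12/49 - Y/49 (w(Y) = (12 + Y)/(-49) = (12 + Y)*(-1/49) = -12/49 - Y/49)
sqrt((w(M) + 11643)*(-4509 + 17796) + X(160)) = sqrt(((-12/49 - 1/49*(-1/16)) + 11643)*(-4509 + 17796) + 160) = sqrt(((-12/49 + 1/784) + 11643)*13287 + 160) = sqrt((-191/784 + 11643)*13287 + 160) = sqrt((9127921/784)*13287 + 160) = sqrt(121282686327/784 + 160) = sqrt(121282811767/784) = sqrt(121282811767)/28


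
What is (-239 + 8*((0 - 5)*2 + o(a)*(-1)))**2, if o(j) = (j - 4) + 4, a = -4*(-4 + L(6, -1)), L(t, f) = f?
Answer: 229441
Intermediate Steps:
a = 20 (a = -4*(-4 - 1) = -4*(-5) = 20)
o(j) = j (o(j) = (-4 + j) + 4 = j)
(-239 + 8*((0 - 5)*2 + o(a)*(-1)))**2 = (-239 + 8*((0 - 5)*2 + 20*(-1)))**2 = (-239 + 8*(-5*2 - 20))**2 = (-239 + 8*(-10 - 20))**2 = (-239 + 8*(-30))**2 = (-239 - 240)**2 = (-479)**2 = 229441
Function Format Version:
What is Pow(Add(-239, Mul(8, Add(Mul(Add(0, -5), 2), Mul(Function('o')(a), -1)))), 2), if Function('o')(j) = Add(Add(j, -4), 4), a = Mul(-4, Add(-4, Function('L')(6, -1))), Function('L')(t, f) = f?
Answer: 229441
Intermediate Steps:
a = 20 (a = Mul(-4, Add(-4, -1)) = Mul(-4, -5) = 20)
Function('o')(j) = j (Function('o')(j) = Add(Add(-4, j), 4) = j)
Pow(Add(-239, Mul(8, Add(Mul(Add(0, -5), 2), Mul(Function('o')(a), -1)))), 2) = Pow(Add(-239, Mul(8, Add(Mul(Add(0, -5), 2), Mul(20, -1)))), 2) = Pow(Add(-239, Mul(8, Add(Mul(-5, 2), -20))), 2) = Pow(Add(-239, Mul(8, Add(-10, -20))), 2) = Pow(Add(-239, Mul(8, -30)), 2) = Pow(Add(-239, -240), 2) = Pow(-479, 2) = 229441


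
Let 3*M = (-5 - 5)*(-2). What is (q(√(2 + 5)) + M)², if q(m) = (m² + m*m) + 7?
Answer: 6889/9 ≈ 765.44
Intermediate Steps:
q(m) = 7 + 2*m² (q(m) = (m² + m²) + 7 = 2*m² + 7 = 7 + 2*m²)
M = 20/3 (M = ((-5 - 5)*(-2))/3 = (-10*(-2))/3 = (⅓)*20 = 20/3 ≈ 6.6667)
(q(√(2 + 5)) + M)² = ((7 + 2*(√(2 + 5))²) + 20/3)² = ((7 + 2*(√7)²) + 20/3)² = ((7 + 2*7) + 20/3)² = ((7 + 14) + 20/3)² = (21 + 20/3)² = (83/3)² = 6889/9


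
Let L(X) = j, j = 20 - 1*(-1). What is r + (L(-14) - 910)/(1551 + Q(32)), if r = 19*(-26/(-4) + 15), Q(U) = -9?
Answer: 314509/771 ≈ 407.92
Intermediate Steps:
j = 21 (j = 20 + 1 = 21)
L(X) = 21
r = 817/2 (r = 19*(-26*(-¼) + 15) = 19*(13/2 + 15) = 19*(43/2) = 817/2 ≈ 408.50)
r + (L(-14) - 910)/(1551 + Q(32)) = 817/2 + (21 - 910)/(1551 - 9) = 817/2 - 889/1542 = 314509/771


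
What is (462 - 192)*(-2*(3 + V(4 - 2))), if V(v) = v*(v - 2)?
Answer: -1620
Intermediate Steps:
V(v) = v*(-2 + v)
(462 - 192)*(-2*(3 + V(4 - 2))) = (462 - 192)*(-2*(3 + (4 - 2)*(-2 + (4 - 2)))) = 270*(-2*(3 + 2*(-2 + 2))) = 270*(-2*(3 + 2*0)) = 270*(-2*(3 + 0)) = 270*(-2*3) = 270*(-6) = -1620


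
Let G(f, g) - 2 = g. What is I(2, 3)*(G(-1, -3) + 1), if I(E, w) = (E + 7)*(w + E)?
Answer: 0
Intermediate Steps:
G(f, g) = 2 + g
I(E, w) = (7 + E)*(E + w)
I(2, 3)*(G(-1, -3) + 1) = (2² + 7*2 + 7*3 + 2*3)*((2 - 3) + 1) = (4 + 14 + 21 + 6)*(-1 + 1) = 45*0 = 0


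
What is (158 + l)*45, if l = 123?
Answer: 12645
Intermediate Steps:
(158 + l)*45 = (158 + 123)*45 = 281*45 = 12645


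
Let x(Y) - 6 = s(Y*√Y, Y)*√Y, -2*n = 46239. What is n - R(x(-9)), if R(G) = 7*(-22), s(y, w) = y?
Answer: -45931/2 ≈ -22966.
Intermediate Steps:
n = -46239/2 (n = -½*46239 = -46239/2 ≈ -23120.)
x(Y) = 6 + Y² (x(Y) = 6 + (Y*√Y)*√Y = 6 + Y^(3/2)*√Y = 6 + Y²)
R(G) = -154
n - R(x(-9)) = -46239/2 - 1*(-154) = -46239/2 + 154 = -45931/2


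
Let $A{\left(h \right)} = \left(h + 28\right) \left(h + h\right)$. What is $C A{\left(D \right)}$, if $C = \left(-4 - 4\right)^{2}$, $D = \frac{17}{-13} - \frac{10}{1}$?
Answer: $- \frac{4083072}{169} \approx -24160.0$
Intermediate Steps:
$D = - \frac{147}{13}$ ($D = 17 \left(- \frac{1}{13}\right) - 10 = - \frac{17}{13} - 10 = - \frac{147}{13} \approx -11.308$)
$C = 64$ ($C = \left(-8\right)^{2} = 64$)
$A{\left(h \right)} = 2 h \left(28 + h\right)$ ($A{\left(h \right)} = \left(28 + h\right) 2 h = 2 h \left(28 + h\right)$)
$C A{\left(D \right)} = 64 \cdot 2 \left(- \frac{147}{13}\right) \left(28 - \frac{147}{13}\right) = 64 \cdot 2 \left(- \frac{147}{13}\right) \frac{217}{13} = 64 \left(- \frac{63798}{169}\right) = - \frac{4083072}{169}$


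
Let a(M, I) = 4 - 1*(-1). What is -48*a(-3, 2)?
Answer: -240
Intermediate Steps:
a(M, I) = 5 (a(M, I) = 4 + 1 = 5)
-48*a(-3, 2) = -48*5 = -240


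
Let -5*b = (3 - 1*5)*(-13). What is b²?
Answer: 676/25 ≈ 27.040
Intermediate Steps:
b = -26/5 (b = -(3 - 1*5)*(-13)/5 = -(3 - 5)*(-13)/5 = -(-2)*(-13)/5 = -⅕*26 = -26/5 ≈ -5.2000)
b² = (-26/5)² = 676/25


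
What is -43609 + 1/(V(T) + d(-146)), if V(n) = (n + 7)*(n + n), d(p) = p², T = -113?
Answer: -1974266647/45272 ≈ -43609.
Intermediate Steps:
V(n) = 2*n*(7 + n) (V(n) = (7 + n)*(2*n) = 2*n*(7 + n))
-43609 + 1/(V(T) + d(-146)) = -43609 + 1/(2*(-113)*(7 - 113) + (-146)²) = -43609 + 1/(2*(-113)*(-106) + 21316) = -43609 + 1/(23956 + 21316) = -43609 + 1/45272 = -1974266647/45272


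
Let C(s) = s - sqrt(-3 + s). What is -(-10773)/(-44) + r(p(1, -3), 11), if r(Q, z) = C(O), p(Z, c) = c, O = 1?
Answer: -10729/44 - I*sqrt(2) ≈ -243.84 - 1.4142*I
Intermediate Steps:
r(Q, z) = 1 - I*sqrt(2) (r(Q, z) = 1 - sqrt(-3 + 1) = 1 - sqrt(-2) = 1 - I*sqrt(2))
-(-10773)/(-44) + r(p(1, -3), 11) = -(-10773)/(-44) + (1 - I*sqrt(2)) = -(-10773)*(-1)/44 + (1 - I*sqrt(2)) = -133*81/44 + (1 - I*sqrt(2)) = -10773/44 + (1 - I*sqrt(2)) = -10729/44 - I*sqrt(2)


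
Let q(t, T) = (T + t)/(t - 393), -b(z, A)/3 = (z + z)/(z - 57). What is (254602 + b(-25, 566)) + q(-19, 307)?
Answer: 1075173569/4223 ≈ 2.5460e+5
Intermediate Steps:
b(z, A) = -6*z/(-57 + z) (b(z, A) = -3*(z + z)/(z - 57) = -3*2*z/(-57 + z) = -6*z/(-57 + z))
q(t, T) = (T + t)/(-393 + t)
(254602 + b(-25, 566)) + q(-19, 307) = (254602 - 6*(-25)/(-57 - 25)) + (307 - 19)/(-393 - 19) = (254602 - 6*(-25)/(-82)) + 288/(-412) = (254602 - 6*(-25)*(-1/82)) - 1/412*288 = (254602 - 75/41) - 72/103 = 10438607/41 - 72/103 = 1075173569/4223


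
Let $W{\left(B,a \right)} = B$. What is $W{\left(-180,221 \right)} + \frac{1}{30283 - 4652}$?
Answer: $- \frac{4613579}{25631} \approx -180.0$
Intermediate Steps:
$W{\left(-180,221 \right)} + \frac{1}{30283 - 4652} = -180 + \frac{1}{30283 - 4652} = -180 + \frac{1}{25631} = - \frac{4613579}{25631}$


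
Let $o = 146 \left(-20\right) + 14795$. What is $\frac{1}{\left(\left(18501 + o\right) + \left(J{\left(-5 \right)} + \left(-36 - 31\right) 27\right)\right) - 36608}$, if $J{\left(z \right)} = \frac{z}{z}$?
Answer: $- \frac{1}{8040} \approx -0.00012438$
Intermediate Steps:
$J{\left(z \right)} = 1$
$o = 11875$ ($o = -2920 + 14795 = 11875$)
$\frac{1}{\left(\left(18501 + o\right) + \left(J{\left(-5 \right)} + \left(-36 - 31\right) 27\right)\right) - 36608} = \frac{1}{\left(\left(18501 + 11875\right) + \left(1 + \left(-36 - 31\right) 27\right)\right) - 36608} = \frac{1}{\left(30376 + \left(1 + \left(-36 - 31\right) 27\right)\right) - 36608} = \frac{1}{\left(30376 + \left(1 - 1809\right)\right) - 36608} = \frac{1}{\left(30376 - 1808\right) - 36608} = \frac{1}{28568 - 36608} = \frac{1}{-8040} = - \frac{1}{8040}$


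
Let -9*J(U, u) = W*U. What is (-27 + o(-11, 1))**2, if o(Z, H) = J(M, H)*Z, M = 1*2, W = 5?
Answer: 17689/81 ≈ 218.38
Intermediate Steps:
M = 2
J(U, u) = -5*U/9
o(Z, H) = -10*Z/9 (o(Z, H) = (-5/9*2)*Z = -10*Z/9)
(-27 + o(-11, 1))**2 = (-27 - 10/9*(-11))**2 = (-27 + 110/9)**2 = (-133/9)**2 = 17689/81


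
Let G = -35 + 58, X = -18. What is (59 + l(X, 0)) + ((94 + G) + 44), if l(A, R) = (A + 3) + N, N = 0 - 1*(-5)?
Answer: 210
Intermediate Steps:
N = 5 (N = 0 + 5 = 5)
l(A, R) = 8 + A (l(A, R) = (A + 3) + 5 = (3 + A) + 5 = 8 + A)
G = 23
(59 + l(X, 0)) + ((94 + G) + 44) = (59 + (8 - 18)) + ((94 + 23) + 44) = (59 - 10) + (117 + 44) = 49 + 161 = 210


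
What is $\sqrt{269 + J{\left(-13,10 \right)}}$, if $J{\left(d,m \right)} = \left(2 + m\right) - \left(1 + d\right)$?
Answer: $\sqrt{293} \approx 17.117$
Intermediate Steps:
$J{\left(d,m \right)} = 1 + m - d$
$\sqrt{269 + J{\left(-13,10 \right)}} = \sqrt{269 + \left(1 + 10 - -13\right)} = \sqrt{269 + \left(1 + 10 + 13\right)} = \sqrt{269 + 24} = \sqrt{293}$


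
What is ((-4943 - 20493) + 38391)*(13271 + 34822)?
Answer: 623044815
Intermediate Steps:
((-4943 - 20493) + 38391)*(13271 + 34822) = (-25436 + 38391)*48093 = 12955*48093 = 623044815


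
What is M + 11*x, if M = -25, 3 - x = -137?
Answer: 1515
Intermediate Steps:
x = 140 (x = 3 - 1*(-137) = 3 + 137 = 140)
M + 11*x = -25 + 11*140 = -25 + 1540 = 1515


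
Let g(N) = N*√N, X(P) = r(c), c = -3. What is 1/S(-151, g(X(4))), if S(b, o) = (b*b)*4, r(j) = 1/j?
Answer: 1/91204 ≈ 1.0964e-5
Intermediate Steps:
X(P) = -⅓ (X(P) = 1/(-3) = -⅓)
g(N) = N^(3/2)
S(b, o) = 4*b² (S(b, o) = b²*4 = 4*b²)
1/S(-151, g(X(4))) = 1/(4*(-151)²) = 1/(4*22801) = 1/91204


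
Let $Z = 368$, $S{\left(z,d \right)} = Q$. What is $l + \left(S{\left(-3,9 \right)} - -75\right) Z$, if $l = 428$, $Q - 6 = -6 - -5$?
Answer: $29868$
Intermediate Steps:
$Q = 5$ ($Q = 6 - 1 = 5$)
$S{\left(z,d \right)} = 5$
$l + \left(S{\left(-3,9 \right)} - -75\right) Z = 428 + \left(5 - -75\right) 368 = 428 + \left(5 + 75\right) 368 = 428 + 80 \cdot 368 = 428 + 29440 = 29868$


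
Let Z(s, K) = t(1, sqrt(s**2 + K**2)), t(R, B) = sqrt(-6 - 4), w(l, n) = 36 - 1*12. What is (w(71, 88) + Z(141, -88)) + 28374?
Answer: 28398 + I*sqrt(10) ≈ 28398.0 + 3.1623*I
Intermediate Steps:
w(l, n) = 24 (w(l, n) = 36 - 12 = 24)
t(R, B) = I*sqrt(10) (t(R, B) = sqrt(-10) = I*sqrt(10))
Z(s, K) = I*sqrt(10)
(w(71, 88) + Z(141, -88)) + 28374 = (24 + I*sqrt(10)) + 28374 = 28398 + I*sqrt(10)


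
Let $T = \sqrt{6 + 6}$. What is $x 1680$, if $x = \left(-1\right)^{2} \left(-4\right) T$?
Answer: $- 13440 \sqrt{3} \approx -23279.0$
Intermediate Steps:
$T = 2 \sqrt{3}$ ($T = \sqrt{12} = 2 \sqrt{3} \approx 3.4641$)
$x = - 8 \sqrt{3}$ ($x = \left(-1\right)^{2} \left(-4\right) 2 \sqrt{3} = 1 \left(-4\right) 2 \sqrt{3} = - 4 \cdot 2 \sqrt{3} = - 8 \sqrt{3} \approx -13.856$)
$x 1680 = - 8 \sqrt{3} \cdot 1680 = - 13440 \sqrt{3}$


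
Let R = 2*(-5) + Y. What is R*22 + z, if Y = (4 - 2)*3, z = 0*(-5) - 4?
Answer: -92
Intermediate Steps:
z = -4 (z = 0 - 4 = -4)
Y = 6 (Y = 2*3 = 6)
R = -4 (R = 2*(-5) + 6 = -10 + 6 = -4)
R*22 + z = -4*22 - 4 = -88 - 4 = -92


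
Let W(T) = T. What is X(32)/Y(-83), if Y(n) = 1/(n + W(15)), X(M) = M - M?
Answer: 0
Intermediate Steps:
X(M) = 0
Y(n) = 1/(15 + n) (Y(n) = 1/(n + 15) = 1/(15 + n))
X(32)/Y(-83) = 0/(1/(15 - 83)) = 0/(1/(-68)) = 0/(-1/68) = 0*(-68) = 0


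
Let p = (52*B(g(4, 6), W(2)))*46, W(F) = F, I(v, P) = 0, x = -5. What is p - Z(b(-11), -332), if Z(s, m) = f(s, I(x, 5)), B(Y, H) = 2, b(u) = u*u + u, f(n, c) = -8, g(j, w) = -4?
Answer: 4792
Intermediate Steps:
b(u) = u + u² (b(u) = u² + u = u + u²)
Z(s, m) = -8
p = 4784 (p = (52*2)*46 = 104*46 = 4784)
p - Z(b(-11), -332) = 4784 - 1*(-8) = 4784 + 8 = 4792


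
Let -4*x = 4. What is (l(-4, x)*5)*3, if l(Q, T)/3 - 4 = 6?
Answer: 450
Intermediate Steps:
x = -1 (x = -1/4*4 = -1)
l(Q, T) = 30 (l(Q, T) = 12 + 3*6 = 12 + 18 = 30)
(l(-4, x)*5)*3 = (30*5)*3 = 150*3 = 450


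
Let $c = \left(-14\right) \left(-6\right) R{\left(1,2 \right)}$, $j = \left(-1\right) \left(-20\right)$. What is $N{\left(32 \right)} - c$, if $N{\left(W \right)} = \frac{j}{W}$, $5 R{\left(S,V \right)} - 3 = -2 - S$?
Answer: $\frac{5}{8} \approx 0.625$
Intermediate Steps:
$j = 20$
$R{\left(S,V \right)} = \frac{1}{5} - \frac{S}{5}$ ($R{\left(S,V \right)} = \frac{3}{5} + \frac{-2 - S}{5} = \frac{3}{5} - \left(\frac{2}{5} + \frac{S}{5}\right) = \frac{1}{5} - \frac{S}{5}$)
$N{\left(W \right)} = \frac{20}{W}$
$c = 0$ ($c = \left(-14\right) \left(-6\right) \left(\frac{1}{5} - \frac{1}{5}\right) = 84 \left(\frac{1}{5} - \frac{1}{5}\right) = 84 \cdot 0 = 0$)
$N{\left(32 \right)} - c = \frac{20}{32} - 0 = 20 \cdot \frac{1}{32} + 0 = \frac{5}{8} + 0 = \frac{5}{8}$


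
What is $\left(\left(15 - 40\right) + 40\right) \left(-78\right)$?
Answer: $-1170$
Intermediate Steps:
$\left(\left(15 - 40\right) + 40\right) \left(-78\right) = \left(-25 + 40\right) \left(-78\right) = 15 \left(-78\right) = -1170$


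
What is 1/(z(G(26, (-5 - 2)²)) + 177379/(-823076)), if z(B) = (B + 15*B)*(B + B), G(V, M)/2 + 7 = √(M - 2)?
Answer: 1189201429460812/5829950857838639 + 173428250054656*√47/5829950857838639 ≈ 0.40792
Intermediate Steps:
G(V, M) = -14 + 2*√(-2 + M) (G(V, M) = -14 + 2*√(M - 2) = -14 + 2*√(-2 + M))
z(B) = 32*B² (z(B) = (16*B)*(2*B) = 32*B²)
1/(z(G(26, (-5 - 2)²)) + 177379/(-823076)) = 1/(32*(-14 + 2*√(-2 + (-5 - 2)²))² + 177379/(-823076)) = 1/(32*(-14 + 2*√(-2 + (-7)²))² + 177379*(-1/823076)) = 1/(32*(-14 + 2*√(-2 + 49))² - 177379/823076) = 1/(32*(-14 + 2*√47)² - 177379/823076) = 1/(-177379/823076 + 32*(-14 + 2*√47)²)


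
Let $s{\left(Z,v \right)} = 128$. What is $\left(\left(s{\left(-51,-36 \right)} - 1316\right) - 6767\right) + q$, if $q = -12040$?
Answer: $-19995$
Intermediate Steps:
$\left(\left(s{\left(-51,-36 \right)} - 1316\right) - 6767\right) + q = \left(\left(128 - 1316\right) - 6767\right) - 12040 = \left(-1188 - 6767\right) - 12040 = -7955 - 12040 = -19995$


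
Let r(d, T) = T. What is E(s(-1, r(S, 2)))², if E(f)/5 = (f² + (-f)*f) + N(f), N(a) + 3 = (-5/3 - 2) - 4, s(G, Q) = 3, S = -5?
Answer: 25600/9 ≈ 2844.4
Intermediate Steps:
N(a) = -32/3 (N(a) = -3 + ((-5/3 - 2) - 4) = -3 + (-11/3 - 4) = -3 - 23/3 = -32/3)
E(f) = -160/3 (E(f) = 5*((f² + (-f)*f) - 32/3) = 5*((f² - f²) - 32/3) = 5*(0 - 32/3) = 5*(-32/3) = -160/3)
E(s(-1, r(S, 2)))² = (-160/3)² = 25600/9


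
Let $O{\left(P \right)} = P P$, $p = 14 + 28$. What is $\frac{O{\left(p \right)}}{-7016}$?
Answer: $- \frac{441}{1754} \approx -0.25143$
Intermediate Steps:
$p = 42$
$O{\left(P \right)} = P^{2}$
$\frac{O{\left(p \right)}}{-7016} = \frac{42^{2}}{-7016} = 1764 \left(- \frac{1}{7016}\right) = - \frac{441}{1754}$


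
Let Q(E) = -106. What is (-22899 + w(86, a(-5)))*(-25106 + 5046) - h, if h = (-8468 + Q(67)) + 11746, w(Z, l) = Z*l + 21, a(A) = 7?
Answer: 446853388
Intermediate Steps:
w(Z, l) = 21 + Z*l
h = 3172 (h = (-8468 - 106) + 11746 = -8574 + 11746 = 3172)
(-22899 + w(86, a(-5)))*(-25106 + 5046) - h = (-22899 + (21 + 86*7))*(-25106 + 5046) - 1*3172 = (-22899 + (21 + 602))*(-20060) - 3172 = (-22899 + 623)*(-20060) - 3172 = -22276*(-20060) - 3172 = 446856560 - 3172 = 446853388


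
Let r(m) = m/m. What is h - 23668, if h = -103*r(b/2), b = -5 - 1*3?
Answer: -23771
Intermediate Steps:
b = -8 (b = -5 - 3 = -8)
r(m) = 1
h = -103 (h = -103*1 = -103)
h - 23668 = -103 - 23668 = -23771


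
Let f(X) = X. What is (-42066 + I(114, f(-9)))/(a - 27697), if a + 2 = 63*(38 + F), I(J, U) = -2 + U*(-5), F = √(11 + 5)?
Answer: 42023/25053 ≈ 1.6774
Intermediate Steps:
F = 4 (F = √16 = 4)
I(J, U) = -2 - 5*U
a = 2644 (a = -2 + 63*(38 + 4) = -2 + 63*42 = -2 + 2646 = 2644)
(-42066 + I(114, f(-9)))/(a - 27697) = (-42066 + (-2 - 5*(-9)))/(2644 - 27697) = (-42066 + (-2 + 45))/(-25053) = (-42066 + 43)*(-1/25053) = -42023*(-1/25053) = 42023/25053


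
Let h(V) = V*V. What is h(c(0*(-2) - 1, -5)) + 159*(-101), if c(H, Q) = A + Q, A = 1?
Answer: -16043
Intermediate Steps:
c(H, Q) = 1 + Q
h(V) = V²
h(c(0*(-2) - 1, -5)) + 159*(-101) = (1 - 5)² + 159*(-101) = (-4)² - 16059 = 16 - 16059 = -16043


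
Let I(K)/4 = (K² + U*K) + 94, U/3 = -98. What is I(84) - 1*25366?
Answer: -95550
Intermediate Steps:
U = -294 (U = 3*(-98) = -294)
I(K) = 376 - 1176*K + 4*K² (I(K) = 4*((K² - 294*K) + 94) = 4*(94 + K² - 294*K) = 376 - 1176*K + 4*K²)
I(84) - 1*25366 = (376 - 1176*84 + 4*84²) - 1*25366 = (376 - 98784 + 4*7056) - 25366 = (376 - 98784 + 28224) - 25366 = -70184 - 25366 = -95550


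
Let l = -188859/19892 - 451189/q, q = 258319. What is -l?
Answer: 57760919609/5138481548 ≈ 11.241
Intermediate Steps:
l = -57760919609/5138481548 (l = -188859/19892 - 451189/258319 = -57760919609/5138481548 ≈ -11.241)
-l = -1*(-57760919609/5138481548) = 57760919609/5138481548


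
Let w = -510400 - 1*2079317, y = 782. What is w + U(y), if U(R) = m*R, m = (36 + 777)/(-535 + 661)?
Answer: -54278096/21 ≈ -2.5847e+6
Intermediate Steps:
m = 271/42 (m = 813/126 = 813*(1/126) = 271/42 ≈ 6.4524)
U(R) = 271*R/42
w = -2589717 (w = -510400 - 2079317 = -2589717)
w + U(y) = -2589717 + (271/42)*782 = -2589717 + 105961/21 = -54278096/21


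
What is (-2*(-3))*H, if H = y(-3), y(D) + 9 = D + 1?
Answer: -66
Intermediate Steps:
y(D) = -8 + D (y(D) = -9 + (D + 1) = -9 + (1 + D) = -8 + D)
H = -11 (H = -8 - 3 = -11)
(-2*(-3))*H = -2*(-3)*(-11) = 6*(-11) = -66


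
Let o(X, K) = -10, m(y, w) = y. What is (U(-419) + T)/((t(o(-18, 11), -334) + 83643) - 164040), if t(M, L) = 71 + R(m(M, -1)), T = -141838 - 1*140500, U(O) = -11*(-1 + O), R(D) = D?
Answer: 138859/40168 ≈ 3.4570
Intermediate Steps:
U(O) = 11 - 11*O
T = -282338 (T = -141838 - 140500 = -282338)
t(M, L) = 71 + M
(U(-419) + T)/((t(o(-18, 11), -334) + 83643) - 164040) = ((11 - 11*(-419)) - 282338)/(((71 - 10) + 83643) - 164040) = ((11 + 4609) - 282338)/((61 + 83643) - 164040) = (4620 - 282338)/(83704 - 164040) = -277718/(-80336) = -277718*(-1/80336) = 138859/40168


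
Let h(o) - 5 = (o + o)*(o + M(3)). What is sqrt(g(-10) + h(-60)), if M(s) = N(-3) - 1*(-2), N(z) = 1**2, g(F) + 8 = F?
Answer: sqrt(6827) ≈ 82.626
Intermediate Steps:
g(F) = -8 + F
N(z) = 1
M(s) = 3 (M(s) = 1 - 1*(-2) = 1 + 2 = 3)
h(o) = 5 + 2*o*(3 + o) (h(o) = 5 + (o + o)*(o + 3) = 5 + (2*o)*(3 + o) = 5 + 2*o*(3 + o))
sqrt(g(-10) + h(-60)) = sqrt((-8 - 10) + (5 + 2*(-60)**2 + 6*(-60))) = sqrt(-18 + (5 + 2*3600 - 360)) = sqrt(-18 + (5 + 7200 - 360)) = sqrt(-18 + 6845) = sqrt(6827)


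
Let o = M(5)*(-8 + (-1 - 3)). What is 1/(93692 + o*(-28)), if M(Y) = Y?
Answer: 1/95372 ≈ 1.0485e-5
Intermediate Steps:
o = -60 (o = 5*(-8 + (-1 - 3)) = 5*(-8 - 4) = 5*(-12) = -60)
1/(93692 + o*(-28)) = 1/(93692 - 60*(-28)) = 1/(93692 + 1680) = 1/95372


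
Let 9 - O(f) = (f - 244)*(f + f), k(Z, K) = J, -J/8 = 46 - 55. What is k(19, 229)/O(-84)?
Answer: -24/18365 ≈ -0.0013068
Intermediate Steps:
J = 72 (J = -8*(46 - 55) = -8*(-9) = 72)
k(Z, K) = 72
O(f) = 9 - 2*f*(-244 + f) (O(f) = 9 - (f - 244)*(f + f) = 9 - (-244 + f)*2*f = 9 - 2*f*(-244 + f))
k(19, 229)/O(-84) = 72/(9 - 2*(-84)² + 488*(-84)) = 72/(9 - 2*7056 - 40992) = 72/(9 - 14112 - 40992) = 72/(-55095) = 72*(-1/55095) = -24/18365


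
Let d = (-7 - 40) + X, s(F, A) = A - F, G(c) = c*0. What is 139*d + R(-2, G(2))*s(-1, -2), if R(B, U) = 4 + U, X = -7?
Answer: -7510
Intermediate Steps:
G(c) = 0
d = -54 (d = (-7 - 40) - 7 = -47 - 7 = -54)
139*d + R(-2, G(2))*s(-1, -2) = 139*(-54) + (4 + 0)*(-2 - 1*(-1)) = -7506 + 4*(-2 + 1) = -7506 + 4*(-1) = -7506 - 4 = -7510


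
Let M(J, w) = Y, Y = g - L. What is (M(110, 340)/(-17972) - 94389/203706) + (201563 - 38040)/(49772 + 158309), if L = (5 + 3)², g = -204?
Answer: 21419842065953/63482118466566 ≈ 0.33742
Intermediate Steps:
L = 64 (L = 8² = 64)
Y = -268 (Y = -204 - 1*64 = -204 - 64 = -268)
M(J, w) = -268
(M(110, 340)/(-17972) - 94389/203706) + (201563 - 38040)/(49772 + 158309) = (-268/(-17972) - 94389/203706) + (201563 - 38040)/(49772 + 158309) = (-268*(-1/17972) - 94389*1/203706) + 163523/208081 = (67/4493 - 31463/67902) + 163523*(1/208081) = -136813825/305083686 + 163523/208081 = 21419842065953/63482118466566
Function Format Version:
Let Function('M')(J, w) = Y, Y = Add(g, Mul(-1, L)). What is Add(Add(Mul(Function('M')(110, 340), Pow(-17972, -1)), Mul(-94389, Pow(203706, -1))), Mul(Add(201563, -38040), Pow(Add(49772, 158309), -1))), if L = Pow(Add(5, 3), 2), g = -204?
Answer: Rational(21419842065953, 63482118466566) ≈ 0.33742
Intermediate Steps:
L = 64 (L = Pow(8, 2) = 64)
Y = -268 (Y = Add(-204, Mul(-1, 64)) = Add(-204, -64) = -268)
Function('M')(J, w) = -268
Add(Add(Mul(Function('M')(110, 340), Pow(-17972, -1)), Mul(-94389, Pow(203706, -1))), Mul(Add(201563, -38040), Pow(Add(49772, 158309), -1))) = Add(Add(Mul(-268, Pow(-17972, -1)), Mul(-94389, Pow(203706, -1))), Mul(Add(201563, -38040), Pow(Add(49772, 158309), -1))) = Add(Add(Mul(-268, Rational(-1, 17972)), Mul(-94389, Rational(1, 203706))), Mul(163523, Pow(208081, -1))) = Add(Add(Rational(67, 4493), Rational(-31463, 67902)), Mul(163523, Rational(1, 208081))) = Add(Rational(-136813825, 305083686), Rational(163523, 208081)) = Rational(21419842065953, 63482118466566)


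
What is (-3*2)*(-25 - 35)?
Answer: 360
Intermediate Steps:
(-3*2)*(-25 - 35) = -6*(-60) = 360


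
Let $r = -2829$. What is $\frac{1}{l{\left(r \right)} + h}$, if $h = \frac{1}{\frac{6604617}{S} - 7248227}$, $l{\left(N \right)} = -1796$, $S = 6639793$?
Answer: $- \frac{48126720292394}{86435589651779417} \approx -0.00055679$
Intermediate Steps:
$h = - \frac{6639793}{48126720292394}$ ($h = \frac{1}{\frac{6604617}{6639793} - 7248227} = \frac{1}{- \frac{48126720292394}{6639793}} = - \frac{6639793}{48126720292394} \approx -1.3796 \cdot 10^{-7}$)
$\frac{1}{l{\left(r \right)} + h} = \frac{1}{-1796 - \frac{6639793}{48126720292394}} = \frac{1}{- \frac{86435589651779417}{48126720292394}} = - \frac{48126720292394}{86435589651779417}$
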